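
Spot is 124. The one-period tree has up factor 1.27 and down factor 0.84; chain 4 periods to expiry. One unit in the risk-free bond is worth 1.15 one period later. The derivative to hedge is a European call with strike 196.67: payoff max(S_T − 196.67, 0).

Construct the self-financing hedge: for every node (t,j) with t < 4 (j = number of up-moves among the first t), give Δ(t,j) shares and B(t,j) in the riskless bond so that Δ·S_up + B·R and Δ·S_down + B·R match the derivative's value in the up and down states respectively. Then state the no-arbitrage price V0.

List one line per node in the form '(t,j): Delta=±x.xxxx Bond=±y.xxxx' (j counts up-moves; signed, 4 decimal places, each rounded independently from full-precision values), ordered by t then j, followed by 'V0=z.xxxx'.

Under the risk-neutral measure, an up-move has probability p* = (R−d)/(u−d) = 0.7209 and values discount at R = 1.15.
At expiry t=4: V(4,0)=0.0000, V(4,1)=0.0000, V(4,2)=0.0000, V(4,3)=16.6896, V(4,4)=125.9094
(3,0): S=73.4953. Δ = (V_up−V_dn)/(S_up−S_dn) = (0.0000−0.0000)/(93.3390−61.7360) = 0.0000. V = [p*·0.0000 + (1−p*)·0.0000]/1.15 = 0.0000. B = V − Δ·S = 0.0000.
(3,1): S=111.1179. Δ = (V_up−V_dn)/(S_up−S_dn) = (0.0000−0.0000)/(141.1197−93.3390) = 0.0000. V = [p*·0.0000 + (1−p*)·0.0000]/1.15 = 0.0000. B = V − Δ·S = 0.0000.
(3,2): S=167.9997. Δ = (V_up−V_dn)/(S_up−S_dn) = (16.6896−0.0000)/(213.3596−141.1197) = 0.2310. V = [p*·16.6896 + (1−p*)·0.0000]/1.15 = 10.4626. B = V − Δ·S = -28.3503.
(3,3): S=253.9995. Δ = (V_up−V_dn)/(S_up−S_dn) = (125.9094−16.6896)/(322.5794−213.3596) = 1.0000. V = [p*·125.9094 + (1−p*)·16.6896]/1.15 = 82.9821. B = V − Δ·S = -171.0174.
(2,0): S=87.4944. Δ = (V_up−V_dn)/(S_up−S_dn) = (0.0000−0.0000)/(111.1179−73.4953) = 0.0000. V = [p*·0.0000 + (1−p*)·0.0000]/1.15 = 0.0000. B = V − Δ·S = 0.0000.
(2,1): S=132.2832. Δ = (V_up−V_dn)/(S_up−S_dn) = (10.4626−0.0000)/(167.9997−111.1179) = 0.1839. V = [p*·10.4626 + (1−p*)·0.0000]/1.15 = 6.5590. B = V − Δ·S = -17.7727.
(2,2): S=199.9996. Δ = (V_up−V_dn)/(S_up−S_dn) = (82.9821−10.4626)/(253.9995−167.9997) = 0.8433. V = [p*·82.9821 + (1−p*)·10.4626]/1.15 = 54.5601. B = V − Δ·S = -114.0899.
(1,0): S=104.1600. Δ = (V_up−V_dn)/(S_up−S_dn) = (6.5590−0.0000)/(132.2832−87.4944) = 0.1464. V = [p*·6.5590 + (1−p*)·0.0000]/1.15 = 4.1118. B = V − Δ·S = -11.1416.
(1,1): S=157.4800. Δ = (V_up−V_dn)/(S_up−S_dn) = (54.5601−6.5590)/(199.9996−132.2832) = 0.7089. V = [p*·54.5601 + (1−p*)·6.5590]/1.15 = 35.7952. B = V − Δ·S = -75.8353.
(0,0): S=124.0000. Δ = (V_up−V_dn)/(S_up−S_dn) = (35.7952−4.1118)/(157.4800−104.1600) = 0.5942. V = [p*·35.7952 + (1−p*)·4.1118]/1.15 = 23.4376. B = V − Δ·S = -50.2446.
The time-0 hedge costs 23.4376, which is the no-arbitrage price.

(0,0): Delta=0.5942 Bond=-50.2446
(1,0): Delta=0.1464 Bond=-11.1416
(1,1): Delta=0.7089 Bond=-75.8353
(2,0): Delta=0.0000 Bond=0.0000
(2,1): Delta=0.1839 Bond=-17.7727
(2,2): Delta=0.8433 Bond=-114.0899
(3,0): Delta=0.0000 Bond=0.0000
(3,1): Delta=0.0000 Bond=0.0000
(3,2): Delta=0.2310 Bond=-28.3503
(3,3): Delta=1.0000 Bond=-171.0174
V0=23.4376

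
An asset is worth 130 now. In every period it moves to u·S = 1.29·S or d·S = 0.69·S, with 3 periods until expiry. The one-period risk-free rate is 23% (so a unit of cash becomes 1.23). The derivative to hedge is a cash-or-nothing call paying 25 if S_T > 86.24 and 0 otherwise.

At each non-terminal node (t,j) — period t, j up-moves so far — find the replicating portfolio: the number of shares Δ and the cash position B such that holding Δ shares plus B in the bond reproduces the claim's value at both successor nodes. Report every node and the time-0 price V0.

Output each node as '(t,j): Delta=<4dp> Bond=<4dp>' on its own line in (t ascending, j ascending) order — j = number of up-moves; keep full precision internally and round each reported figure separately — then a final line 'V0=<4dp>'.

(0,0): Delta=0.0381 Bond=8.1011
(1,0): Delta=0.3399 Bond=-17.1029
(1,1): Delta=0.0202 Bond=12.9718
(2,0): Delta=0.0000 Bond=0.0000
(2,1): Delta=0.3601 Bond=-23.3740
(2,2): Delta=0.0000 Bond=20.3252
V0=13.0584

Under the risk-neutral measure, an up-move has probability p* = (R−d)/(u−d) = 0.9000 and values discount at R = 1.23.
Terminal payoffs: V(3,0)=0.0000, V(3,1)=0.0000, V(3,2)=25.0000, V(3,3)=25.0000
Node (2,0) S=61.8930: V=(p*·0.0000+(1−p*)·0.0000)/1.23=0.0000; Δ=(0.0000−0.0000)/(79.8420−42.7062)=0.0000; B=V−Δ·S=0.0000
Node (2,1) S=115.7130: V=(p*·25.0000+(1−p*)·0.0000)/1.23=18.2927; Δ=(25.0000−0.0000)/(149.2698−79.8420)=0.3601; B=V−Δ·S=-23.3740
Node (2,2) S=216.3330: V=(p*·25.0000+(1−p*)·25.0000)/1.23=20.3252; Δ=(25.0000−25.0000)/(279.0696−149.2698)=0.0000; B=V−Δ·S=20.3252
Node (1,0) S=89.7000: V=(p*·18.2927+(1−p*)·0.0000)/1.23=13.3849; Δ=(18.2927−0.0000)/(115.7130−61.8930)=0.3399; B=V−Δ·S=-17.1029
Node (1,1) S=167.7000: V=(p*·20.3252+(1−p*)·18.2927)/1.23=16.3593; Δ=(20.3252−18.2927)/(216.3330−115.7130)=0.0202; B=V−Δ·S=12.9718
Node (0,0) S=130.0000: V=(p*·16.3593+(1−p*)·13.3849)/1.23=13.0584; Δ=(16.3593−13.3849)/(167.7000−89.7000)=0.0381; B=V−Δ·S=8.1011
Each (Δ,B) replicates both successor values, so the strategy is self-financing and V0 is arbitrage-free.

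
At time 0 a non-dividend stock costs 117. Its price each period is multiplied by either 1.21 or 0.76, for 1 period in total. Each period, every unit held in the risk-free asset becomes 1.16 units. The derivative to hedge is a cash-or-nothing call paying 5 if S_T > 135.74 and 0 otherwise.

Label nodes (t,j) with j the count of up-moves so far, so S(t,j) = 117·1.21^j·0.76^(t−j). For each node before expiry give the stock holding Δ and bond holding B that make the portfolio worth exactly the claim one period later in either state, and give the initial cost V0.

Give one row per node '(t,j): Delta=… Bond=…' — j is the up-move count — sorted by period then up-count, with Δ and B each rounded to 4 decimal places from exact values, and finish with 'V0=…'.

(0,0): Delta=0.0950 Bond=-7.2797
V0=3.8314

Risk-neutral probability p* = (R−d)/(u−d) = (1.16−0.76)/(1.21−0.76) = 0.8889.
At expiry t=1: V(1,0)=0.0000, V(1,1)=5.0000
(0,0): S=117.0000. Δ = (V_up−V_dn)/(S_up−S_dn) = (5.0000−0.0000)/(141.5700−88.9200) = 0.0950. V = [p*·5.0000 + (1−p*)·0.0000]/1.16 = 3.8314. B = V − Δ·S = -7.2797.
Self-financing check: at every node Δ·S+B equals the discounted successor values.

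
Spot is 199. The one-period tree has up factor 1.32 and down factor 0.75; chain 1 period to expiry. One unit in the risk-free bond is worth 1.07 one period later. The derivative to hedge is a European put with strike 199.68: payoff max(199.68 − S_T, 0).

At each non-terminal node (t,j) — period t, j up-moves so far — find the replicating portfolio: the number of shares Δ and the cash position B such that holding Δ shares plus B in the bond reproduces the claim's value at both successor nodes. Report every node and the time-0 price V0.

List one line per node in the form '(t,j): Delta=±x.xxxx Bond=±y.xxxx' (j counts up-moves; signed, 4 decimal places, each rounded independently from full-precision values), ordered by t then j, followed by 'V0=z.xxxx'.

(0,0): Delta=-0.4446 Bond=109.1451
V0=20.6714

The replicating-portfolio and risk-neutral prices coincide; use p* = (1.07−0.75)/(1.32−0.75) = 0.5614 for the latter.
Payoff layer (t=1): V(1,0)=50.4300, V(1,1)=0.0000
  t=0,j=0: stock 199.0000 → up 262.6800 (V=0.0000), down 149.2500 (V=50.4300). Price 20.6714; hedge Δ=-0.4446, bond B=109.1451.
Root portfolio cost Δ·199+B reproduces V0=20.6714.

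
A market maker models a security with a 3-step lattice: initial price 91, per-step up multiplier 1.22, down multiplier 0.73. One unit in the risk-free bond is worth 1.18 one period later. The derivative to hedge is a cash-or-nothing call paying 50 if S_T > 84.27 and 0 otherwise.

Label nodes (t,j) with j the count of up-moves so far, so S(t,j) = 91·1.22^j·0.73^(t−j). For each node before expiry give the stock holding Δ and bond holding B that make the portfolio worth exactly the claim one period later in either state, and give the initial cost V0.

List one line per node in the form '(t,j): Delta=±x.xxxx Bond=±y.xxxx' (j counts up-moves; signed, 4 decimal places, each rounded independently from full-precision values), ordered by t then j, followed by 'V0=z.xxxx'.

Since d<R<u, set p* = (R−d)/(u−d) = 0.9184; price each node as the discounted p*-expectation of its children.
Payoff layer (t=3): V(3,0)=0.0000, V(3,1)=0.0000, V(3,2)=50.0000, V(3,3)=50.0000
  t=2,j=0: stock 48.4939 → up 59.1626 (V=0.0000), down 35.4005 (V=0.0000). Price 0.0000; hedge Δ=0.0000, bond B=0.0000.
  t=2,j=1: stock 81.0446 → up 98.8744 (V=50.0000), down 59.1626 (V=0.0000). Price 38.9139; hedge Δ=1.2591, bond B=-63.1269.
  t=2,j=2: stock 135.4444 → up 165.2422 (V=50.0000), down 98.8744 (V=50.0000). Price 42.3729; hedge Δ=0.0000, bond B=42.3729.
  t=1,j=0: stock 66.4300 → up 81.0446 (V=38.9139), down 48.4939 (V=0.0000). Price 30.2858; hedge Δ=1.1955, bond B=-49.1303.
  t=1,j=1: stock 111.0200 → up 135.4444 (V=42.3729), down 81.0446 (V=38.9139). Price 35.6699; hedge Δ=0.0636, bond B=28.6107.
  t=0,j=0: stock 91.0000 → up 111.0200 (V=35.6699), down 66.4300 (V=30.2858). Price 29.8563; hedge Δ=0.1207, bond B=18.8682.
Each (Δ,B) replicates both successor values, so the strategy is self-financing and V0 is arbitrage-free.

(0,0): Delta=0.1207 Bond=18.8682
(1,0): Delta=1.1955 Bond=-49.1303
(1,1): Delta=0.0636 Bond=28.6107
(2,0): Delta=0.0000 Bond=0.0000
(2,1): Delta=1.2591 Bond=-63.1269
(2,2): Delta=0.0000 Bond=42.3729
V0=29.8563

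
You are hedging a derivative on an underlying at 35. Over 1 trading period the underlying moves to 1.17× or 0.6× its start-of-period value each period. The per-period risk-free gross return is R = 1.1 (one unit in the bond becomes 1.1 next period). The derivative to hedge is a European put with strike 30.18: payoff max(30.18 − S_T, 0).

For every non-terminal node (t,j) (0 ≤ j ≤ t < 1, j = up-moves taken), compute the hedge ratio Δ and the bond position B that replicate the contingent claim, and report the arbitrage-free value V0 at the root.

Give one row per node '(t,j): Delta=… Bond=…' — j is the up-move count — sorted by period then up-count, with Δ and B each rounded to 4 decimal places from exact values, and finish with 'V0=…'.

The replicating-portfolio and risk-neutral prices coincide; use p* = (1.1−0.6)/(1.17−0.6) = 0.8772 for the latter.
Terminal payoffs: V(1,0)=9.1800, V(1,1)=0.0000
  t=0,j=0: stock 35.0000 → up 40.9500 (V=0.0000), down 21.0000 (V=9.1800). Price 1.0249; hedge Δ=-0.4602, bond B=17.1301.
Check: Δ(0,0)·S0 + B(0,0) = 1.0249 = V0.

(0,0): Delta=-0.4602 Bond=17.1301
V0=1.0249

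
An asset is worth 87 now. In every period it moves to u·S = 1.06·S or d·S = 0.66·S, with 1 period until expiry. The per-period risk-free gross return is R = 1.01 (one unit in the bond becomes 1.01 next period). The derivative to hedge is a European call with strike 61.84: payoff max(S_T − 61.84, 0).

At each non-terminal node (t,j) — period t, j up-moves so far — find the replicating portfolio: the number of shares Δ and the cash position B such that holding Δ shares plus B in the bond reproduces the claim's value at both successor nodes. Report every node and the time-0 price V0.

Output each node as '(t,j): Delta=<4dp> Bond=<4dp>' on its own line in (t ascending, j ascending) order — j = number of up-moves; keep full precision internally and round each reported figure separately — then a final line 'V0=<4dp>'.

No-arbitrage ⇒ martingale measure with p* = (R−d)/(u−d) = 0.8750.
Payoff layer (t=1): V(1,0)=0.0000, V(1,1)=30.3800
Node (0,0) S=87.0000: V=(p*·30.3800+(1−p*)·0.0000)/1.01=26.3193; Δ=(30.3800−0.0000)/(92.2200−57.4200)=0.8730; B=V−Δ·S=-49.6307
Check: Δ(0,0)·S0 + B(0,0) = 26.3193 = V0.

(0,0): Delta=0.8730 Bond=-49.6307
V0=26.3193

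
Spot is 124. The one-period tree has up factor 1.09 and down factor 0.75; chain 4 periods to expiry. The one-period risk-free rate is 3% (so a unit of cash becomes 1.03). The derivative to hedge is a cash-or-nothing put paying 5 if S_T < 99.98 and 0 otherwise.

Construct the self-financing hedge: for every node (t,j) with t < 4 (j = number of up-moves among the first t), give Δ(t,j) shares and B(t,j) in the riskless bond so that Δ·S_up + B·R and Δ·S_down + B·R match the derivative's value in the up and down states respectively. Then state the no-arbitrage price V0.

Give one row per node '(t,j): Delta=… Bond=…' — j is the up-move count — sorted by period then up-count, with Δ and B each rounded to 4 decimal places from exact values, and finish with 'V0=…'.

(0,0): Delta=-0.0390 Bond=5.4797
(1,0): Delta=-0.1011 Bond=11.4211
(1,1): Delta=-0.0298 Bond=4.4062
(2,0): Delta=0.0000 Bond=4.7130
(2,1): Delta=-0.1160 Bond=13.2746
(2,2): Delta=-0.0171 Bond=2.6663
(3,0): Delta=0.0000 Bond=4.8544
(3,1): Delta=0.0000 Bond=4.8544
(3,2): Delta=-0.1331 Bond=15.5625
(3,3): Delta=0.0000 Bond=0.0000
V0=0.6477

Risk-neutral probability p* = (R−d)/(u−d) = (1.03−0.75)/(1.09−0.75) = 0.8235.
Terminal values V(4,·): V(4,0)=5.0000, V(4,1)=5.0000, V(4,2)=5.0000, V(4,3)=0.0000, V(4,4)=0.0000
(3,0): S=52.3125. Δ = (V_up−V_dn)/(S_up−S_dn) = (5.0000−5.0000)/(57.0206−39.2344) = 0.0000. V = [p*·5.0000 + (1−p*)·5.0000]/1.03 = 4.8544. B = V − Δ·S = 4.8544.
(3,1): S=76.0275. Δ = (V_up−V_dn)/(S_up−S_dn) = (5.0000−5.0000)/(82.8700−57.0206) = 0.0000. V = [p*·5.0000 + (1−p*)·5.0000]/1.03 = 4.8544. B = V − Δ·S = 4.8544.
(3,2): S=110.4933. Δ = (V_up−V_dn)/(S_up−S_dn) = (0.0000−5.0000)/(120.4377−82.8700) = -0.1331. V = [p*·0.0000 + (1−p*)·5.0000]/1.03 = 0.8567. B = V − Δ·S = 15.5625.
(3,3): S=160.5836. Δ = (V_up−V_dn)/(S_up−S_dn) = (0.0000−0.0000)/(175.0361−120.4377) = 0.0000. V = [p*·0.0000 + (1−p*)·0.0000]/1.03 = 0.0000. B = V − Δ·S = 0.0000.
(2,0): S=69.7500. Δ = (V_up−V_dn)/(S_up−S_dn) = (4.8544−4.8544)/(76.0275−52.3125) = 0.0000. V = [p*·4.8544 + (1−p*)·4.8544]/1.03 = 4.7130. B = V − Δ·S = 4.7130.
(2,1): S=101.3700. Δ = (V_up−V_dn)/(S_up−S_dn) = (0.8567−4.8544)/(110.4933−76.0275) = -0.1160. V = [p*·0.8567 + (1−p*)·4.8544]/1.03 = 1.5166. B = V − Δ·S = 13.2746.
(2,2): S=147.3244. Δ = (V_up−V_dn)/(S_up−S_dn) = (0.0000−0.8567)/(160.5836−110.4933) = -0.0171. V = [p*·0.0000 + (1−p*)·0.8567]/1.03 = 0.1468. B = V − Δ·S = 2.6663.
(1,0): S=93.0000. Δ = (V_up−V_dn)/(S_up−S_dn) = (1.5166−4.7130)/(101.3700−69.7500) = -0.1011. V = [p*·1.5166 + (1−p*)·4.7130]/1.03 = 2.0201. B = V − Δ·S = 11.4211.
(1,1): S=135.1600. Δ = (V_up−V_dn)/(S_up−S_dn) = (0.1468−1.5166)/(147.3244−101.3700) = -0.0298. V = [p*·0.1468 + (1−p*)·1.5166]/1.03 = 0.3772. B = V − Δ·S = 4.4062.
(0,0): S=124.0000. Δ = (V_up−V_dn)/(S_up−S_dn) = (0.3772−2.0201)/(135.1600−93.0000) = -0.0390. V = [p*·0.3772 + (1−p*)·2.0201]/1.03 = 0.6477. B = V − Δ·S = 5.4797.
Self-financing check: at every node Δ·S+B equals the discounted successor values.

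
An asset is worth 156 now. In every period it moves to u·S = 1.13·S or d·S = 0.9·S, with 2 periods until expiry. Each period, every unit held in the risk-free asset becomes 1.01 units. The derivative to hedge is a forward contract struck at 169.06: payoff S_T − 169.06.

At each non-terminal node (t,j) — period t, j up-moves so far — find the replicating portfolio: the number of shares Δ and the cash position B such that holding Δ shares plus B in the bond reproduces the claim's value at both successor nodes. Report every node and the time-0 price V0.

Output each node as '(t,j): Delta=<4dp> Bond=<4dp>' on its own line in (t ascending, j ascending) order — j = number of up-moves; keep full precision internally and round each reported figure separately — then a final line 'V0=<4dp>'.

(0,0): Delta=1.0000 Bond=-165.7289
(1,0): Delta=1.0000 Bond=-167.3861
(1,1): Delta=1.0000 Bond=-167.3861
V0=-9.7289

Risk-neutral probability p* = (R−d)/(u−d) = (1.01−0.9)/(1.13−0.9) = 0.4783.
At expiry t=2: V(2,0)=-42.7000, V(2,1)=-10.4080, V(2,2)=30.1364
Node (1,0) S=140.4000: V=(p*·-10.4080+(1−p*)·-42.7000)/1.01=-26.9861; Δ=(-10.4080−-42.7000)/(158.6520−126.3600)=1.0000; B=V−Δ·S=-167.3861
Node (1,1) S=176.2800: V=(p*·30.1364+(1−p*)·-10.4080)/1.01=8.8939; Δ=(30.1364−-10.4080)/(199.1964−158.6520)=1.0000; B=V−Δ·S=-167.3861
Node (0,0) S=156.0000: V=(p*·8.8939+(1−p*)·-26.9861)/1.01=-9.7289; Δ=(8.8939−-26.9861)/(176.2800−140.4000)=1.0000; B=V−Δ·S=-165.7289
Each (Δ,B) replicates both successor values, so the strategy is self-financing and V0 is arbitrage-free.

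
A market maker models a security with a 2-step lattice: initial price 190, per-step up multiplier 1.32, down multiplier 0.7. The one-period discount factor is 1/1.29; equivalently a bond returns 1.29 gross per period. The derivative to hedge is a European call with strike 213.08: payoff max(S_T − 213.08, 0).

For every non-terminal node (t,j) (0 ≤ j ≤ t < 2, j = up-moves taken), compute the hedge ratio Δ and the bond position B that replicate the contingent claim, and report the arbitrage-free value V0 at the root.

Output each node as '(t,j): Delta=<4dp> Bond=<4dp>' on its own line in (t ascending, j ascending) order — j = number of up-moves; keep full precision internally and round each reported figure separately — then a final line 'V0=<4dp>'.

(0,0): Delta=0.7388 Bond=-76.1695
(1,0): Delta=0.0000 Bond=0.0000
(1,1): Delta=0.7587 Bond=-103.2548
V0=64.2000

Since d<R<u, set p* = (R−d)/(u−d) = 0.9516; price each node as the discounted p*-expectation of its children.
At expiry t=2: V(2,0)=0.0000, V(2,1)=0.0000, V(2,2)=117.9760
Node (1,0) S=133.0000: V=(p*·0.0000+(1−p*)·0.0000)/1.29=0.0000; Δ=(0.0000−0.0000)/(175.5600−93.1000)=0.0000; B=V−Δ·S=0.0000
Node (1,1) S=250.8000: V=(p*·117.9760+(1−p*)·0.0000)/1.29=87.0291; Δ=(117.9760−0.0000)/(331.0560−175.5600)=0.7587; B=V−Δ·S=-103.2548
Node (0,0) S=190.0000: V=(p*·87.0291+(1−p*)·0.0000)/1.29=64.2000; Δ=(87.0291−0.0000)/(250.8000−133.0000)=0.7388; B=V−Δ·S=-76.1695
Root portfolio cost Δ·190+B reproduces V0=64.2000.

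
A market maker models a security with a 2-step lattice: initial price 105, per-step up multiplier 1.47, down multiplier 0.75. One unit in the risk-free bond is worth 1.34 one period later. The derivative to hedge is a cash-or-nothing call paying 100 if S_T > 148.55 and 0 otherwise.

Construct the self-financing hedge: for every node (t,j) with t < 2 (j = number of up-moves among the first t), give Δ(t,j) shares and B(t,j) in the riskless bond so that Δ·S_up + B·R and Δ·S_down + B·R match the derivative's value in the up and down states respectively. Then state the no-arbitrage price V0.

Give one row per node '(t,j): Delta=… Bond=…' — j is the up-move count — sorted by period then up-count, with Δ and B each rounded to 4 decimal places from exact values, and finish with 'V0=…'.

(0,0): Delta=0.8089 Bond=-47.5378
(1,0): Delta=0.0000 Bond=0.0000
(1,1): Delta=0.8998 Bond=-77.7363
V0=37.3964

No-arbitrage ⇒ martingale measure with p* = (R−d)/(u−d) = 0.8194.
Terminal values V(2,·): V(2,0)=0.0000, V(2,1)=0.0000, V(2,2)=100.0000
  t=1,j=0: stock 78.7500 → up 115.7625 (V=0.0000), down 59.0625 (V=0.0000). Price 0.0000; hedge Δ=0.0000, bond B=0.0000.
  t=1,j=1: stock 154.3500 → up 226.8945 (V=100.0000), down 115.7625 (V=0.0000). Price 61.1526; hedge Δ=0.8998, bond B=-77.7363.
  t=0,j=0: stock 105.0000 → up 154.3500 (V=61.1526), down 78.7500 (V=0.0000). Price 37.3964; hedge Δ=0.8089, bond B=-47.5378.
Each (Δ,B) replicates both successor values, so the strategy is self-financing and V0 is arbitrage-free.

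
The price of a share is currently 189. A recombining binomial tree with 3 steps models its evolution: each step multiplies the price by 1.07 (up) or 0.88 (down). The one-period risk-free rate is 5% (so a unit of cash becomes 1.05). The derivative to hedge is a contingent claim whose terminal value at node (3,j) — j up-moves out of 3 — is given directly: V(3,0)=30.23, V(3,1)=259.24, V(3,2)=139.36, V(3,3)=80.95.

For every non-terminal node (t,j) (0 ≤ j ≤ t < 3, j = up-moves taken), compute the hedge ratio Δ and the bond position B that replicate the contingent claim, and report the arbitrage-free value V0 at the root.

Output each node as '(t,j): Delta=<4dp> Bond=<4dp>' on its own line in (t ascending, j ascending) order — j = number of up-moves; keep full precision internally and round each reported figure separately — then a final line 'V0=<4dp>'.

Under the risk-neutral measure, an up-move has probability p* = (R−d)/(u−d) = 0.8947 and values discount at R = 1.05.
At expiry t=3: V(3,0)=30.2300, V(3,1)=259.2400, V(3,2)=139.3600, V(3,3)=80.9500
(2,0): S=146.3616. Δ = (V_up−V_dn)/(S_up−S_dn) = (259.2400−30.2300)/(156.6069−128.7982) = 8.2352. V = [p*·259.2400 + (1−p*)·30.2300]/1.05 = 223.9368. B = V − Δ·S = -981.3789.
(2,1): S=177.9624. Δ = (V_up−V_dn)/(S_up−S_dn) = (139.3600−259.2400)/(190.4198−156.6069) = -3.5454. V = [p*·139.3600 + (1−p*)·259.2400]/1.05 = 144.7419. B = V − Δ·S = 775.6892.
(2,2): S=216.3861. Δ = (V_up−V_dn)/(S_up−S_dn) = (80.9500−139.3600)/(231.5331−190.4198) = -1.4207. V = [p*·80.9500 + (1−p*)·139.3600]/1.05 = 82.9509. B = V − Δ·S = 390.3719.
(1,0): S=166.3200. Δ = (V_up−V_dn)/(S_up−S_dn) = (144.7419−223.9368)/(177.9624−146.3616) = -2.5061. V = [p*·144.7419 + (1−p*)·223.9368]/1.05 = 145.7887. B = V − Δ·S = 562.6045.
(1,1): S=202.2300. Δ = (V_up−V_dn)/(S_up−S_dn) = (82.9509−144.7419)/(216.3861−177.9624) = -1.6081. V = [p*·82.9509 + (1−p*)·144.7419]/1.05 = 85.1954. B = V − Δ·S = 410.4111.
(0,0): S=189.0000. Δ = (V_up−V_dn)/(S_up−S_dn) = (85.1954−145.7887)/(202.2300−166.3200) = -1.6874. V = [p*·85.1954 + (1−p*)·145.7887]/1.05 = 87.2130. B = V − Δ·S = 406.1252.
Each (Δ,B) replicates both successor values, so the strategy is self-financing and V0 is arbitrage-free.

(0,0): Delta=-1.6874 Bond=406.1252
(1,0): Delta=-2.5061 Bond=562.6045
(1,1): Delta=-1.6081 Bond=410.4111
(2,0): Delta=8.2352 Bond=-981.3789
(2,1): Delta=-3.5454 Bond=775.6892
(2,2): Delta=-1.4207 Bond=390.3719
V0=87.2130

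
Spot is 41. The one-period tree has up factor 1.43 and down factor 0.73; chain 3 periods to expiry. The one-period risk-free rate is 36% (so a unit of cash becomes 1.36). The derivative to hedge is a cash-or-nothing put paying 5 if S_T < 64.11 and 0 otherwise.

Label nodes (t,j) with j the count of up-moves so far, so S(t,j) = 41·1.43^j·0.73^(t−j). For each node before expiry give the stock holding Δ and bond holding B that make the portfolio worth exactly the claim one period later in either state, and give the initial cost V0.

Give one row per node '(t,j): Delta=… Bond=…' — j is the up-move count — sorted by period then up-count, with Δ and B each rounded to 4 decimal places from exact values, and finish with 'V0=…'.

No-arbitrage ⇒ martingale measure with p* = (R−d)/(u−d) = 0.9000.
Payoff layer (t=3): V(3,0)=5.0000, V(3,1)=5.0000, V(3,2)=5.0000, V(3,3)=0.0000
  t=2,j=0: stock 21.8489 → up 31.2439 (V=5.0000), down 15.9497 (V=5.0000). Price 3.6765; hedge Δ=0.0000, bond B=3.6765.
  t=2,j=1: stock 42.7999 → up 61.2039 (V=5.0000), down 31.2439 (V=5.0000). Price 3.6765; hedge Δ=0.0000, bond B=3.6765.
  t=2,j=2: stock 83.8409 → up 119.8925 (V=0.0000), down 61.2039 (V=5.0000). Price 0.3676; hedge Δ=-0.0852, bond B=7.5105.
  t=1,j=0: stock 29.9300 → up 42.7999 (V=3.6765), down 21.8489 (V=3.6765). Price 2.7033; hedge Δ=0.0000, bond B=2.7033.
  t=1,j=1: stock 58.6300 → up 83.8409 (V=0.3676), down 42.7999 (V=3.6765). Price 0.5136; hedge Δ=-0.0806, bond B=5.2405.
  t=0,j=0: stock 41.0000 → up 58.6300 (V=0.5136), down 29.9300 (V=2.7033). Price 0.5387; hedge Δ=-0.0763, bond B=3.6668.
Each (Δ,B) replicates both successor values, so the strategy is self-financing and V0 is arbitrage-free.

(0,0): Delta=-0.0763 Bond=3.6668
(1,0): Delta=0.0000 Bond=2.7033
(1,1): Delta=-0.0806 Bond=5.2405
(2,0): Delta=0.0000 Bond=3.6765
(2,1): Delta=0.0000 Bond=3.6765
(2,2): Delta=-0.0852 Bond=7.5105
V0=0.5387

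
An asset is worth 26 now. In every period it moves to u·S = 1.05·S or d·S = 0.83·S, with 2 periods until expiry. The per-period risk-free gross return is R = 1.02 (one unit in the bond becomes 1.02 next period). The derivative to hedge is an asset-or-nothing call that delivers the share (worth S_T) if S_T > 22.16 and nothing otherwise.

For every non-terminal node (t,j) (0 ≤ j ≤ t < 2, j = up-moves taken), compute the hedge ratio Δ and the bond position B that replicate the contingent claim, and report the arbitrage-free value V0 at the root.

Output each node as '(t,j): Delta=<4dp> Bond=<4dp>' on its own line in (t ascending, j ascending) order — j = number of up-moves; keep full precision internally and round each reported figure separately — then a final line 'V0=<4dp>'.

No-arbitrage ⇒ martingale measure with p* = (R−d)/(u−d) = 0.8636.
Terminal values V(2,·): V(2,0)=0.0000, V(2,1)=22.6590, V(2,2)=28.6650
(1,0): S=21.5800. Δ = (V_up−V_dn)/(S_up−S_dn) = (22.6590−0.0000)/(22.6590−17.9114) = 4.7727. V = [p*·22.6590 + (1−p*)·0.0000]/1.02 = 19.1854. B = V − Δ·S = -83.8100.
(1,1): S=27.3000. Δ = (V_up−V_dn)/(S_up−S_dn) = (28.6650−22.6590)/(28.6650−22.6590) = 1.0000. V = [p*·28.6650 + (1−p*)·22.6590]/1.02 = 27.3000. B = V − Δ·S = 0.0000.
(0,0): S=26.0000. Δ = (V_up−V_dn)/(S_up−S_dn) = (27.3000−19.1854)/(27.3000−21.5800) = 1.4186. V = [p*·27.3000 + (1−p*)·19.1854]/1.02 = 25.6799. B = V − Δ·S = -11.2045.
Each (Δ,B) replicates both successor values, so the strategy is self-financing and V0 is arbitrage-free.

(0,0): Delta=1.4186 Bond=-11.2045
(1,0): Delta=4.7727 Bond=-83.8100
(1,1): Delta=1.0000 Bond=0.0000
V0=25.6799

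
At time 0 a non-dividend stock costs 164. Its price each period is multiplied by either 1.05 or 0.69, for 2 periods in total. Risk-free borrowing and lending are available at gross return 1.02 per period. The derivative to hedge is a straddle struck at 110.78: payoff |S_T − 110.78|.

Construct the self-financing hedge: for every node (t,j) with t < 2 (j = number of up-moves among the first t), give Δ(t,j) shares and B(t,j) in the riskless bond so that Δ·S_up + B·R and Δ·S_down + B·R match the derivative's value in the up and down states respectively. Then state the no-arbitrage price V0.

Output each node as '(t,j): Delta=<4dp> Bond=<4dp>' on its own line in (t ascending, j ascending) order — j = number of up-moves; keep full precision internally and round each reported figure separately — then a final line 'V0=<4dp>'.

Risk-neutral probability p* = (R−d)/(u−d) = (1.02−0.69)/(1.05−0.69) = 0.9167.
Terminal values V(2,·): V(2,0)=32.6996, V(2,1)=8.0380, V(2,2)=70.0300
  t=1,j=0: stock 113.1600 → up 118.8180 (V=8.0380), down 78.0804 (V=32.6996). Price 9.8952; hedge Δ=-0.6054, bond B=78.3997.
  t=1,j=1: stock 172.2000 → up 180.8100 (V=70.0300), down 118.8180 (V=8.0380). Price 63.5922; hedge Δ=1.0000, bond B=-108.6078.
  t=0,j=0: stock 164.0000 → up 172.2000 (V=63.5922), down 113.1600 (V=9.8952). Price 57.9582; hedge Δ=0.9095, bond B=-91.1999.
Root portfolio cost Δ·164+B reproduces V0=57.9582.

(0,0): Delta=0.9095 Bond=-91.1999
(1,0): Delta=-0.6054 Bond=78.3997
(1,1): Delta=1.0000 Bond=-108.6078
V0=57.9582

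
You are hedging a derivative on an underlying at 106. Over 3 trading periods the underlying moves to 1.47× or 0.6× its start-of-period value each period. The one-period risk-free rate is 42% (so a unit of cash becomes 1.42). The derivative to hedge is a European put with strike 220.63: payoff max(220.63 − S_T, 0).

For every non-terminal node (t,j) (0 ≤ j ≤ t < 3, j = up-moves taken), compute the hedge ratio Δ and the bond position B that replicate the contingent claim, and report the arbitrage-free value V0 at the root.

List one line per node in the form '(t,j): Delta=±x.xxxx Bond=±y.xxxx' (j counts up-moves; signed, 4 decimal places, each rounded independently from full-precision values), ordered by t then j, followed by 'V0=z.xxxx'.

The replicating-portfolio and risk-neutral prices coincide; use p* = (1.42−0.6)/(1.47−0.6) = 0.9425 for the latter.
Terminal payoffs: V(3,0)=197.7340, V(3,1)=164.5348, V(3,2)=83.1968, V(3,3)=0.0000
(2,0): S=38.1600. Δ = (V_up−V_dn)/(S_up−S_dn) = (164.5348−197.7340)/(56.0952−22.8960) = -1.0000. V = [p*·164.5348 + (1−p*)·197.7340]/1.42 = 117.2132. B = V − Δ·S = 155.3732.
(2,1): S=93.4920. Δ = (V_up−V_dn)/(S_up−S_dn) = (83.1968−164.5348)/(137.4332−56.0952) = -1.0000. V = [p*·83.1968 + (1−p*)·164.5348]/1.42 = 61.8812. B = V − Δ·S = 155.3732.
(2,2): S=229.0554. Δ = (V_up−V_dn)/(S_up−S_dn) = (0.0000−83.1968)/(336.7114−137.4332) = -0.4175. V = [p*·0.0000 + (1−p*)·83.1968]/1.42 = 3.3672. B = V − Δ·S = 98.9957.
(1,0): S=63.6000. Δ = (V_up−V_dn)/(S_up−S_dn) = (61.8812−117.2132)/(93.4920−38.1600) = -1.0000. V = [p*·61.8812 + (1−p*)·117.2132]/1.42 = 45.8178. B = V − Δ·S = 109.4178.
(1,1): S=155.8200. Δ = (V_up−V_dn)/(S_up−S_dn) = (3.3672−61.8812)/(229.0554−93.4920) = -0.4316. V = [p*·3.3672 + (1−p*)·61.8812]/1.42 = 4.7395. B = V − Δ·S = 71.9970.
(0,0): S=106.0000. Δ = (V_up−V_dn)/(S_up−S_dn) = (4.7395−45.8178)/(155.8200−63.6000) = -0.4454. V = [p*·4.7395 + (1−p*)·45.8178]/1.42 = 5.0002. B = V − Δ·S = 52.2166.
Check: Δ(0,0)·S0 + B(0,0) = 5.0002 = V0.

(0,0): Delta=-0.4454 Bond=52.2166
(1,0): Delta=-1.0000 Bond=109.4178
(1,1): Delta=-0.4316 Bond=71.9970
(2,0): Delta=-1.0000 Bond=155.3732
(2,1): Delta=-1.0000 Bond=155.3732
(2,2): Delta=-0.4175 Bond=98.9957
V0=5.0002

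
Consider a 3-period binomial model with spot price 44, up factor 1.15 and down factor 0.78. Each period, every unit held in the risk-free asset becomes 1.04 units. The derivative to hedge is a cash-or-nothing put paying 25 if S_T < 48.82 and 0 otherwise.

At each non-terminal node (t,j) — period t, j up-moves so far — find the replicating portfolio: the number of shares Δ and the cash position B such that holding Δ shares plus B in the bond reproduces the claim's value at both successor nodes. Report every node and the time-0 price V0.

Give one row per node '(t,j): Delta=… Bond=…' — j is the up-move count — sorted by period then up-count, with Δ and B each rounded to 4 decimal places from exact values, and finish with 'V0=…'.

(0,0): Delta=-0.7011 Bond=45.3603
(1,0): Delta=0.0000 Bond=23.1139
(1,1): Delta=-0.9022 Bond=57.3542
(2,0): Delta=0.0000 Bond=24.0385
(2,1): Delta=0.0000 Bond=24.0385
(2,2): Delta=-1.1612 Bond=74.7141
V0=14.5131

Under the risk-neutral measure, an up-move has probability p* = (R−d)/(u−d) = 0.7027 and values discount at R = 1.04.
Terminal payoffs: V(3,0)=25.0000, V(3,1)=25.0000, V(3,2)=25.0000, V(3,3)=0.0000
Node (2,0) S=26.7696: V=(p*·25.0000+(1−p*)·25.0000)/1.04=24.0385; Δ=(25.0000−25.0000)/(30.7850−20.8803)=0.0000; B=V−Δ·S=24.0385
Node (2,1) S=39.4680: V=(p*·25.0000+(1−p*)·25.0000)/1.04=24.0385; Δ=(25.0000−25.0000)/(45.3882−30.7850)=0.0000; B=V−Δ·S=24.0385
Node (2,2) S=58.1900: V=(p*·0.0000+(1−p*)·25.0000)/1.04=7.1466; Δ=(0.0000−25.0000)/(66.9185−45.3882)=-1.1612; B=V−Δ·S=74.7141
Node (1,0) S=34.3200: V=(p*·24.0385+(1−p*)·24.0385)/1.04=23.1139; Δ=(24.0385−24.0385)/(39.4680−26.7696)=0.0000; B=V−Δ·S=23.1139
Node (1,1) S=50.6000: V=(p*·7.1466+(1−p*)·24.0385)/1.04=11.7005; Δ=(7.1466−24.0385)/(58.1900−39.4680)=-0.9022; B=V−Δ·S=57.3542
Node (0,0) S=44.0000: V=(p*·11.7005+(1−p*)·23.1139)/1.04=14.5131; Δ=(11.7005−23.1139)/(50.6000−34.3200)=-0.7011; B=V−Δ·S=45.3603
Self-financing check: at every node Δ·S+B equals the discounted successor values.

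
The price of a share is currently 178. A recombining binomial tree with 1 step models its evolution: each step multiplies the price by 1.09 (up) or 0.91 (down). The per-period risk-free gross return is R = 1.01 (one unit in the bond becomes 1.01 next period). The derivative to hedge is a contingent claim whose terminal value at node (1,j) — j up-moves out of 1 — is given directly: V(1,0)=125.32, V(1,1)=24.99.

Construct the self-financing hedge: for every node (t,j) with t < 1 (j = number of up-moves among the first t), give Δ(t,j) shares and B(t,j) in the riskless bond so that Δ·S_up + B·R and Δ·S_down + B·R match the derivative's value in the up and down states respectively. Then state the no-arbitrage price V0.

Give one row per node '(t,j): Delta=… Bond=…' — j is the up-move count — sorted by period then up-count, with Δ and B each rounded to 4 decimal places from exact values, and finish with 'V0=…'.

Since d<R<u, set p* = (R−d)/(u−d) = 0.5556; price each node as the discounted p*-expectation of its children.
Terminal values V(1,·): V(1,0)=125.3200, V(1,1)=24.9900
  t=0,j=0: stock 178.0000 → up 194.0200 (V=24.9900), down 161.9800 (V=125.3200). Price 68.8922; hedge Δ=-3.1314, bond B=626.2811.
Self-financing check: at every node Δ·S+B equals the discounted successor values.

(0,0): Delta=-3.1314 Bond=626.2811
V0=68.8922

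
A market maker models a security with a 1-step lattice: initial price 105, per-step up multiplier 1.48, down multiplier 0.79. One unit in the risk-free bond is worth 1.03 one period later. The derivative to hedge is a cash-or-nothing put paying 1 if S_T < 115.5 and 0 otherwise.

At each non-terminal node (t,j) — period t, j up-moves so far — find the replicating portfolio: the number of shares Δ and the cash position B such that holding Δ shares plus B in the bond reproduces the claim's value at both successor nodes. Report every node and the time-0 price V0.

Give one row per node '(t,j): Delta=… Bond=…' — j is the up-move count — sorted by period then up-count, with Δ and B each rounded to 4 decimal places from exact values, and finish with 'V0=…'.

(0,0): Delta=-0.0138 Bond=2.0825
V0=0.6332

Risk-neutral probability p* = (R−d)/(u−d) = (1.03−0.79)/(1.48−0.79) = 0.3478.
Terminal values V(1,·): V(1,0)=1.0000, V(1,1)=0.0000
  t=0,j=0: stock 105.0000 → up 155.4000 (V=0.0000), down 82.9500 (V=1.0000). Price 0.6332; hedge Δ=-0.0138, bond B=2.0825.
Root portfolio cost Δ·105+B reproduces V0=0.6332.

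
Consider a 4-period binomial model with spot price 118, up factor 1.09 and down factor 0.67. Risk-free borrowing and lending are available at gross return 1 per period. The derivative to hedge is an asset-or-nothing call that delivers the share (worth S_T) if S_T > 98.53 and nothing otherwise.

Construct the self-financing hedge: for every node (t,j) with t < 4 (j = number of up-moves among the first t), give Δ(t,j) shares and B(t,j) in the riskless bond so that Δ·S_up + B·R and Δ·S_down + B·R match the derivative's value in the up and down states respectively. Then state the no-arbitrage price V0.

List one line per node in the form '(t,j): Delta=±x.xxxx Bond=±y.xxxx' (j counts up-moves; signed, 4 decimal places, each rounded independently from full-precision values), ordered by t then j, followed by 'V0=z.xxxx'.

The replicating-portfolio and risk-neutral prices coincide; use p* = (1−0.67)/(1.09−0.67) = 0.7857 for the latter.
Payoff layer (t=4): V(4,0)=0.0000, V(4,1)=0.0000, V(4,2)=0.0000, V(4,3)=102.3850, V(4,4)=166.5666
(3,0): S=35.4900. Δ = (V_up−V_dn)/(S_up−S_dn) = (0.0000−0.0000)/(38.6841−23.7783) = 0.0000. V = [p*·0.0000 + (1−p*)·0.0000]/1 = 0.0000. B = V − Δ·S = 0.0000.
(3,1): S=57.7375. Δ = (V_up−V_dn)/(S_up−S_dn) = (0.0000−0.0000)/(62.9339−38.6841) = 0.0000. V = [p*·0.0000 + (1−p*)·0.0000]/1 = 0.0000. B = V − Δ·S = 0.0000.
(3,2): S=93.9312. Δ = (V_up−V_dn)/(S_up−S_dn) = (102.3850−0.0000)/(102.3850−62.9339) = 2.5952. V = [p*·102.3850 + (1−p*)·0.0000]/1 = 80.4454. B = V − Δ·S = -163.3284.
(3,3): S=152.8134. Δ = (V_up−V_dn)/(S_up−S_dn) = (166.5666−102.3850)/(166.5666−102.3850) = 1.0000. V = [p*·166.5666 + (1−p*)·102.3850]/1 = 152.8134. B = V − Δ·S = 0.0000.
(2,0): S=52.9702. Δ = (V_up−V_dn)/(S_up−S_dn) = (0.0000−0.0000)/(57.7375−35.4900) = 0.0000. V = [p*·0.0000 + (1−p*)·0.0000]/1 = 0.0000. B = V − Δ·S = 0.0000.
(2,1): S=86.1754. Δ = (V_up−V_dn)/(S_up−S_dn) = (80.4454−0.0000)/(93.9312−57.7375) = 2.2226. V = [p*·80.4454 + (1−p*)·0.0000]/1 = 63.2071. B = V − Δ·S = -128.3295.
(2,2): S=140.1958. Δ = (V_up−V_dn)/(S_up−S_dn) = (152.8134−80.4454)/(152.8134−93.9312) = 1.2290. V = [p*·152.8134 + (1−p*)·80.4454]/1 = 137.3060. B = V − Δ·S = -34.9990.
(1,0): S=79.0600. Δ = (V_up−V_dn)/(S_up−S_dn) = (63.2071−0.0000)/(86.1754−52.9702) = 1.9035. V = [p*·63.2071 + (1−p*)·0.0000]/1 = 49.6627. B = V − Δ·S = -100.8303.
(1,1): S=128.6200. Δ = (V_up−V_dn)/(S_up−S_dn) = (137.3060−63.2071)/(140.1958−86.1754) = 1.3717. V = [p*·137.3060 + (1−p*)·63.2071]/1 = 121.4276. B = V − Δ·S = -54.9984.
(0,0): S=118.0000. Δ = (V_up−V_dn)/(S_up−S_dn) = (121.4276−49.6627)/(128.6200−79.0600) = 1.4480. V = [p*·121.4276 + (1−p*)·49.6627]/1 = 106.0494. B = V − Δ·S = -64.8195.
The time-0 hedge costs 106.0494, which is the no-arbitrage price.

(0,0): Delta=1.4480 Bond=-64.8195
(1,0): Delta=1.9035 Bond=-100.8303
(1,1): Delta=1.3717 Bond=-54.9984
(2,0): Delta=0.0000 Bond=0.0000
(2,1): Delta=2.2226 Bond=-128.3295
(2,2): Delta=1.2290 Bond=-34.9990
(3,0): Delta=0.0000 Bond=0.0000
(3,1): Delta=0.0000 Bond=0.0000
(3,2): Delta=2.5952 Bond=-163.3284
(3,3): Delta=1.0000 Bond=0.0000
V0=106.0494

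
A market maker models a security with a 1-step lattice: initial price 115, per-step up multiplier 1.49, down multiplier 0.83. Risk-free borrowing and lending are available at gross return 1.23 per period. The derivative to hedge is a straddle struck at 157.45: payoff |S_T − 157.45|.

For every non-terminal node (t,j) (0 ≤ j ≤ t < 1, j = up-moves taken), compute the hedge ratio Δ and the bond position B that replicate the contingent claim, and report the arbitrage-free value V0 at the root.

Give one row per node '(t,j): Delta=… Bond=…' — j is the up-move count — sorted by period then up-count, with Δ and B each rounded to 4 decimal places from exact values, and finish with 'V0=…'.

Under the risk-neutral measure, an up-move has probability p* = (R−d)/(u−d) = 0.6061 and values discount at R = 1.23.
At expiry t=1: V(1,0)=62.0000, V(1,1)=13.9000
(0,0): S=115.0000. Δ = (V_up−V_dn)/(S_up−S_dn) = (13.9000−62.0000)/(171.3500−95.4500) = -0.6337. V = [p*·13.9000 + (1−p*)·62.0000]/1.23 = 26.7061. B = V − Δ·S = 99.5849.
Self-financing check: at every node Δ·S+B equals the discounted successor values.

(0,0): Delta=-0.6337 Bond=99.5849
V0=26.7061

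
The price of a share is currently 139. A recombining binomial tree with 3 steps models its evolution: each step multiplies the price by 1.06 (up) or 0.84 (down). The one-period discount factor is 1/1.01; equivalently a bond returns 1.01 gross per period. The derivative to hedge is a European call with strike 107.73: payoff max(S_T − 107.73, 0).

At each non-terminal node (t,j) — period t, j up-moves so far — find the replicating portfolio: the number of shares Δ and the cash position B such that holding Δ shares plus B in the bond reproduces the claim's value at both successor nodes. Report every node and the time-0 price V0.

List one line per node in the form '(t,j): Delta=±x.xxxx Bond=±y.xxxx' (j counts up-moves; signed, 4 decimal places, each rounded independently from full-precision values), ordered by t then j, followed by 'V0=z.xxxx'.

(0,0): Delta=0.9219 Bond=-92.9734
(1,0): Delta=0.6988 Bond=-67.8573
(1,1): Delta=0.9739 Bond=-101.5637
(2,0): Delta=0.0000 Bond=0.0000
(2,1): Delta=0.8617 Bond=-88.6935
(2,2): Delta=1.0000 Bond=-106.6634
V0=35.1649

Since d<R<u, set p* = (R−d)/(u−d) = 0.7727; price each node as the discounted p*-expectation of its children.
Terminal payoffs: V(3,0)=0.0000, V(3,1)=0.0000, V(3,2)=23.4615, V(3,3)=57.8212
(2,0): S=98.0784. Δ = (V_up−V_dn)/(S_up−S_dn) = (0.0000−0.0000)/(103.9631−82.3859) = 0.0000. V = [p*·0.0000 + (1−p*)·0.0000]/1.01 = 0.0000. B = V − Δ·S = 0.0000.
(2,1): S=123.7656. Δ = (V_up−V_dn)/(S_up−S_dn) = (23.4615−0.0000)/(131.1915−103.9631) = 0.8617. V = [p*·23.4615 + (1−p*)·0.0000]/1.01 = 17.9499. B = V − Δ·S = -88.6935.
(2,2): S=156.1804. Δ = (V_up−V_dn)/(S_up−S_dn) = (57.8212−23.4615)/(165.5512−131.1915) = 1.0000. V = [p*·57.8212 + (1−p*)·23.4615]/1.01 = 49.5170. B = V − Δ·S = -106.6634.
(1,0): S=116.7600. Δ = (V_up−V_dn)/(S_up−S_dn) = (17.9499−0.0000)/(123.7656−98.0784) = 0.6988. V = [p*·17.9499 + (1−p*)·0.0000]/1.01 = 13.7330. B = V − Δ·S = -67.8573.
(1,1): S=147.3400. Δ = (V_up−V_dn)/(S_up−S_dn) = (49.5170−17.9499)/(156.1804−123.7656) = 0.9739. V = [p*·49.5170 + (1−p*)·17.9499]/1.01 = 41.9234. B = V − Δ·S = -101.5637.
(0,0): S=139.0000. Δ = (V_up−V_dn)/(S_up−S_dn) = (41.9234−13.7330)/(147.3400−116.7600) = 0.9219. V = [p*·41.9234 + (1−p*)·13.7330]/1.01 = 35.1649. B = V − Δ·S = -92.9734.
The time-0 hedge costs 35.1649, which is the no-arbitrage price.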